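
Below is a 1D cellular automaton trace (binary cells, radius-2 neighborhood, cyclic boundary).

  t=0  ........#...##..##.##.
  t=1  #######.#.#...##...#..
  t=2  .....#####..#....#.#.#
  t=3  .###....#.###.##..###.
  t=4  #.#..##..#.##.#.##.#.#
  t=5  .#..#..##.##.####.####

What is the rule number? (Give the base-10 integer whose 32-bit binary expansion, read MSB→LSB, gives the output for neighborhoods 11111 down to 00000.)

  ##### -> .   bit 31 = 0  t=1,i=2
  ####. -> #   bit 30 = 1  t=1,i=5
  ###.# -> #   bit 29 = 1  t=1,i=6
  ###.. -> .   bit 28 = 0  t=2,i=9
  ##.## -> .   bit 27 = 0  t=0,i=18
  ##.#. -> #   bit 26 = 1  t=1,i=7
  ##..# -> #   bit 25 = 1  t=0,i=14
  ##... -> .   bit 24 = 0  t=0,i=21
  #.### -> .   bit 23 = 0  t=3,i=10
  #.##. -> #   bit 22 = 1  t=0,i=19
  #.#.# -> #   bit 21 = 1  t=1,i=8
  #.#.. -> .   bit 20 = 0  t=1,i=10
  #..## -> #   bit 19 = 1  t=0,i=15
  #..#. -> #   bit 18 = 1  t=2,i=11
  #...# -> #   bit 17 = 1  t=0,i=10
  #.... -> #   bit 16 = 1  t=0,i=0
  .#### -> .   bit 15 = 0  t=1,i=1
  .###. -> #   bit 14 = 1  t=3,i=2
  .##.# -> .   bit 13 = 0  t=0,i=17
  .##.. -> .   bit 12 = 0  t=0,i=13
  .#.## -> #   bit 11 = 1  t=3,i=9
  .#.#. -> #   bit 10 = 1  t=1,i=9
  .#..# -> .   bit 9 = 0  t=1,i=20
  .#... -> .   bit 8 = 0  t=0,i=9
  ..### -> .   bit 7 = 0  t=1,i=0
  ..##. -> .   bit 6 = 0  t=0,i=12
  ..#.# -> .   bit 5 = 0  t=2,i=17
  ..#.. -> #   bit 4 = 1  t=0,i=8
  ...## -> .   bit 3 = 0  t=0,i=11
  ...#. -> .   bit 2 = 0  t=0,i=7
  ....# -> #   bit 1 = 1  t=0,i=6
  ..... -> #   bit 0 = 1  t=0,i=1
  bits 01100110011011110100110000010011 = 1718570003

1718570003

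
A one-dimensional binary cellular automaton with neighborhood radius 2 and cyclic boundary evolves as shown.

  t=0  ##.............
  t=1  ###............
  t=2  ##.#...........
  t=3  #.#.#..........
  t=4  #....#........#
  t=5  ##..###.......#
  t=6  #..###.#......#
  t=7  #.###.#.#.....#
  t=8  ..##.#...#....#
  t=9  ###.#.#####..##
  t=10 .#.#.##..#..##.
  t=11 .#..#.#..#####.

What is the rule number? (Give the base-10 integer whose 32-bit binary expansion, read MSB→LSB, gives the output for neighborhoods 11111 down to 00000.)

1166695412

  [31] ##### => .  t=9,i=0
  [30] ####. => #  t=9,i=1
  [29] ###.# => .  t=6,i=5
  [28] ###.. => .  t=1,i=2
  [27] ##.## => .  t=7,i=1
  [26] ##.#. => #  t=2,i=2
  [25] ##..# => .  t=5,i=2
  [24] ##... => #  t=0,i=2
  [23] #.### => #  t=7,i=2
  [22] #.##. => .  t=10,i=5
  [21] #.#.# => .  t=3,i=2
  [20] #.#.. => .  t=2,i=3
  [19] #..## => #  t=5,i=3
  [18] #..#. => .  t=10,i=0
  [17] #...# => #  t=8,i=7
  [16] #.... => .  t=0,i=3
  [15] .#### => .  t=9,i=7
  [14] .###. => #  t=1,i=1
  [13] .##.# => .  t=2,i=1
  [12] .##.. => #  t=0,i=1
  [11] .#.## => #  t=9,i=5
  [10] .#.#. => .  t=3,i=1
  [9] .#..# => #  t=8,i=0
  [8] .#... => #  t=2,i=4
  [7] ..### => #  t=1,i=0
  [6] ..##. => #  t=0,i=0
  [5] ..#.# => #  t=3,i=0
  [4] ..#.. => #  t=4,i=5
  [3] ...## => .  t=0,i=14
  [2] ...#. => #  t=3,i=14
  [1] ....# => .  t=0,i=13
  [0] ..... => .  t=0,i=4
  bits 01000101100010100101101111110100 = 1166695412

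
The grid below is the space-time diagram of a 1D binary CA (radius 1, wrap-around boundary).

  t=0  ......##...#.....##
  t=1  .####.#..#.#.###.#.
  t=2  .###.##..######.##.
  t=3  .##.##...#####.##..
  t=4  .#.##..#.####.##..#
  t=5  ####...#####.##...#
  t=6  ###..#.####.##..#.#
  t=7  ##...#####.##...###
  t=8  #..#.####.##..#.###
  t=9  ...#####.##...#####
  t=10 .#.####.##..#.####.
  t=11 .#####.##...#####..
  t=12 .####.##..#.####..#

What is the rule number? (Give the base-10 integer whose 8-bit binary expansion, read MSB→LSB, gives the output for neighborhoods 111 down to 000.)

173

  [7] ### => #  t=1,i=2
  [6] ##. => .  t=0,i=7
  [5] #.# => #  t=1,i=5
  [4] #.. => .  t=0,i=0
  [3] .## => #  t=0,i=6
  [2] .#. => #  t=0,i=11
  [1] ..# => .  t=0,i=5
  [0] ... => #  t=0,i=1
  bits 10101101 = 173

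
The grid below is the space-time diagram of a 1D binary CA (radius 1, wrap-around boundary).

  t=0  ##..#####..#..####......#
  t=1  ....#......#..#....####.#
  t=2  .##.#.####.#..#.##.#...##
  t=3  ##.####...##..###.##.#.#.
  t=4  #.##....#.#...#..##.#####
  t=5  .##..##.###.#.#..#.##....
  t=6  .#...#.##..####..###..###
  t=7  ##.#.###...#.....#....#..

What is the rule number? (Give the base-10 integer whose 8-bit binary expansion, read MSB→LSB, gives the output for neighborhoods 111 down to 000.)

45

  nb ###: next=.  (t=0,i=0, bit7=0)
  nb ##.: next=.  (t=0,i=1, bit6=0)
  nb #.#: next=#  (t=1,i=23, bit5=1)
  nb #..: next=.  (t=0,i=2, bit4=0)
  nb .##: next=#  (t=0,i=4, bit3=1)
  nb .#.: next=#  (t=0,i=11, bit2=1)
  nb ..#: next=.  (t=0,i=3, bit1=0)
  nb ...: next=#  (t=0,i=19, bit0=1)
  bits 00101101 = 45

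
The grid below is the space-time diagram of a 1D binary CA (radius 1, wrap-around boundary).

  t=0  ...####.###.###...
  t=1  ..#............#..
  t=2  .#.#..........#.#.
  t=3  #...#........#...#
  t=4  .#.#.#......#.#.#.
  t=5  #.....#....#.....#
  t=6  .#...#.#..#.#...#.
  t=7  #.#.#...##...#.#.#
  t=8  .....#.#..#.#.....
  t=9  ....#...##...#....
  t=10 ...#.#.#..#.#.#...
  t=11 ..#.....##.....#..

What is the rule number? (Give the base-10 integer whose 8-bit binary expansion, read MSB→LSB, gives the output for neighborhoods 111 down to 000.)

18

  [7] ### => .  t=0,i=4
  [6] ##. => .  t=0,i=6
  [5] #.# => .  t=0,i=7
  [4] #.. => #  t=0,i=15
  [3] .## => .  t=0,i=3
  [2] .#. => .  t=1,i=2
  [1] ..# => #  t=0,i=2
  [0] ... => .  t=0,i=0
  bits 00010010 = 18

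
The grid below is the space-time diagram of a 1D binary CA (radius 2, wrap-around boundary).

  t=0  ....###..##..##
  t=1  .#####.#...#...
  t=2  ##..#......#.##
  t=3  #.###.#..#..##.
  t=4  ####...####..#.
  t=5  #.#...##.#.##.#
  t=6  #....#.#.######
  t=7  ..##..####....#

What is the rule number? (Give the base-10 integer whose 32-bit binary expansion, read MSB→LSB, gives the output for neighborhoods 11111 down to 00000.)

  nb #####: next=.  (t=1,i=3, bit31=0)
  nb ####.: next=#  (t=1,i=4, bit30=1)
  nb ###.#: next=.  (t=1,i=5, bit29=0)
  nb ###..: next=.  (t=0,i=6, bit28=0)
  nb ##.##: next=#  (t=5,i=13, bit27=1)
  nb ##.#.: next=.  (t=1,i=6, bit26=0)
  nb ##..#: next=#  (t=0,i=7, bit25=1)
  nb ##...: next=.  (t=0,i=0, bit24=0)
  nb #.###: next=#  (t=2,i=13, bit23=1)
  nb #.##.: next=#  (t=5,i=11, bit22=1)
  nb #.#.#: next=#  (t=3,i=0, bit21=1)
  nb #.#..: next=.  (t=1,i=7, bit20=0)
  nb #..##: next=.  (t=0,i=8, bit19=0)
  nb #..#.: next=#  (t=2,i=3, bit18=1)
  nb #...#: next=.  (t=1,i=9, bit17=0)
  nb #....: next=#  (t=0,i=1, bit16=1)
  nb .####: next=.  (t=1,i=2, bit15=0)
  nb .###.: next=#  (t=0,i=5, bit14=1)
  nb .##.#: next=#  (t=3,i=13, bit13=1)
  nb .##..: next=.  (t=0,i=10, bit12=0)
  nb .#.##: next=#  (t=2,i=12, bit11=1)
  nb .#.#.: next=#  (t=6,i=6, bit10=1)
  nb .#..#: next=#  (t=3,i=7, bit9=1)
  nb .#...: next=.  (t=1,i=8, bit8=0)
  nb ..###: next=#  (t=0,i=4, bit7=1)
  nb ..##.: next=.  (t=0,i=9, bit6=0)
  nb ..#.#: next=.  (t=2,i=11, bit5=0)
  nb ..#..: next=#  (t=1,i=11, bit4=1)
  nb ...##: next=#  (t=0,i=3, bit3=1)
  nb ...#.: next=.  (t=1,i=10, bit2=0)
  nb ....#: next=#  (t=0,i=2, bit1=1)
  nb .....: next=.  (t=2,i=7, bit0=0)
  bits 01001010111001010110111010011010 = 1256550042

1256550042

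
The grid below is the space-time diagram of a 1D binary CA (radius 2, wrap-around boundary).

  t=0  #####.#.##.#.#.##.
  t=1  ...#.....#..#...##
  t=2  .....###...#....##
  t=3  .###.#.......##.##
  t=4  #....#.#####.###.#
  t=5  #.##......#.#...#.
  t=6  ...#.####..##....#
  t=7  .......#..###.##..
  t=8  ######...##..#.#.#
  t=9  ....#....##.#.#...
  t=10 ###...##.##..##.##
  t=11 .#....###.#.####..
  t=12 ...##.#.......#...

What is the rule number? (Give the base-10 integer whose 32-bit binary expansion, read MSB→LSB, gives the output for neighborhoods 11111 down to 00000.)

  #####|.  b31=0 t=0,i=2
  ####.|#  b30=1 t=0,i=3
  ###.#|.  b29=0 t=0,i=4
  ###..|.  b28=0 t=2,i=7
  ##.##|#  b27=1 t=0,i=17
  ##.#.|.  b26=0 t=0,i=5
  ##..#|.  b25=0 t=6,i=9
  ##...|.  b24=0 t=1,i=0
  #.###|.  b23=0 t=0,i=0
  #.##.|.  b22=0 t=0,i=8
  #.#.#|.  b21=0 t=0,i=6
  #.#..|#  b20=1 t=3,i=5
  #..##|#  b19=1 t=6,i=10
  #..#.|#  b18=1 t=1,i=11
  #...#|.  b17=0 t=1,i=1
  #....|#  b16=1 t=1,i=5
  .####|.  b15=0 t=0,i=1
  .###.|.  b14=0 t=2,i=6
  .##.#|#  b13=1 t=0,i=9
  .##..|#  b12=1 t=1,i=17
  .#.##|.  b11=0 t=0,i=7
  .#.#.|#  b10=1 t=0,i=12
  .#..#|.  b9=0 t=1,i=10
  .#...|.  b8=0 t=1,i=4
  ..###|#  b7=1 t=2,i=5
  ..##.|#  b6=1 t=1,i=16
  ..#.#|.  b5=0 t=4,i=5
  ..#..|.  b4=0 t=1,i=3
  ...##|.  b3=0 t=1,i=15
  ...#.|.  b2=0 t=1,i=2
  ....#|#  b1=1 t=1,i=7
  .....|#  b0=1 t=1,i=6
  bits 01001000000111010011010011000011 = 1209873603

1209873603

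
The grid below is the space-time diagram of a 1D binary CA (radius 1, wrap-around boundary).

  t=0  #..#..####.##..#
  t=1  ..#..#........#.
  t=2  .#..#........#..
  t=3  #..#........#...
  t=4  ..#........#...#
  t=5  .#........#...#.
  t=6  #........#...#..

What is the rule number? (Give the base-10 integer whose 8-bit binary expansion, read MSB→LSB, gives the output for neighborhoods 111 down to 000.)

  ### -> .   bit 7 = 0  t=0,i=7
  ##. -> .   bit 6 = 0  t=0,i=0
  #.# -> .   bit 5 = 0  t=0,i=10
  #.. -> .   bit 4 = 0  t=0,i=1
  .## -> .   bit 3 = 0  t=0,i=6
  .#. -> .   bit 2 = 0  t=0,i=3
  ..# -> #   bit 1 = 1  t=0,i=2
  ... -> .   bit 0 = 0  t=1,i=0
  bits 00000010 = 2

2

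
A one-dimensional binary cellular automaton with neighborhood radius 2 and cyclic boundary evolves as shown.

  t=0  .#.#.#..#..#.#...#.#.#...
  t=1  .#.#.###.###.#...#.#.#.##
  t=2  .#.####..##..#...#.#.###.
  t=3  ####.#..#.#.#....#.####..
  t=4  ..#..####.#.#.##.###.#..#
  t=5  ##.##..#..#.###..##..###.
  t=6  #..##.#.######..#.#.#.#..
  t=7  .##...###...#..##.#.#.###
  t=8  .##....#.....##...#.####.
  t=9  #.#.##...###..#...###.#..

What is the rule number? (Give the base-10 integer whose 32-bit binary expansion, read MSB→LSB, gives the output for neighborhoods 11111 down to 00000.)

  #####|.  b31=0 t=6,i=10
  ####.|#  b30=1 t=2,i=5
  ###.#|.  b29=0 t=1,i=7
  ###..|.  b28=0 t=2,i=6
  ##.##|.  b27=0 t=1,i=8
  ##.#.|.  b26=0 t=1,i=0
  ##..#|.  b25=0 t=2,i=7
  ##...|.  b24=0 t=7,i=3
  #.###|#  b23=1 t=1,i=5
  #.##.|#  b22=1 t=1,i=23
  #.#.#|#  b21=1 t=0,i=3
  #.#..|#  b20=1 t=0,i=5
  #..##|#  b19=1 t=2,i=8
  #..#.|#  b18=1 t=0,i=7
  #...#|.  b17=0 t=0,i=15
  #....|#  b16=1 t=0,i=23
  .####|.  b15=0 t=2,i=4
  .###.|#  b14=1 t=1,i=6
  .##.#|.  b13=0 t=1,i=24
  .##..|#  b12=1 t=2,i=10
  .#.##|#  b11=1 t=1,i=4
  .#.#.|.  b10=0 t=0,i=2
  .#..#|#  b9=1 t=0,i=6
  .#...|.  b8=0 t=0,i=14
  ..###|.  b7=0 t=3,i=0
  ..##.|.  b6=0 t=2,i=9
  ..#.#|#  b5=1 t=0,i=1
  ..#..|.  b4=0 t=0,i=8
  ...##|.  b3=0 t=7,i=5
  ...#.|.  b2=0 t=0,i=0
  ....#|#  b1=1 t=0,i=24
  .....|#  b0=1 t=8,i=10
  bits 01000000111111010101101000100011 = 1090345507

1090345507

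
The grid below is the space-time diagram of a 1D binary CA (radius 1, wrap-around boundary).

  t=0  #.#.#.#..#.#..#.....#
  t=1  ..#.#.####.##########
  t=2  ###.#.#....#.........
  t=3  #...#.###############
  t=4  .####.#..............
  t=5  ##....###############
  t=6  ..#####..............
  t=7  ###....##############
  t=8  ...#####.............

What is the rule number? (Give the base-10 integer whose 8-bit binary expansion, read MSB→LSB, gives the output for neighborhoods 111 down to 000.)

  ### -> .   bit 7 = 0  t=1,i=7
  ##. -> .   bit 6 = 0  t=0,i=0
  #.# -> .   bit 5 = 0  t=0,i=1
  #.. -> #   bit 4 = 1  t=0,i=7
  .## -> #   bit 3 = 1  t=0,i=20
  .#. -> #   bit 2 = 1  t=0,i=2
  ..# -> #   bit 1 = 1  t=0,i=8
  ... -> #   bit 0 = 1  t=0,i=16
  bits 00011111 = 31

31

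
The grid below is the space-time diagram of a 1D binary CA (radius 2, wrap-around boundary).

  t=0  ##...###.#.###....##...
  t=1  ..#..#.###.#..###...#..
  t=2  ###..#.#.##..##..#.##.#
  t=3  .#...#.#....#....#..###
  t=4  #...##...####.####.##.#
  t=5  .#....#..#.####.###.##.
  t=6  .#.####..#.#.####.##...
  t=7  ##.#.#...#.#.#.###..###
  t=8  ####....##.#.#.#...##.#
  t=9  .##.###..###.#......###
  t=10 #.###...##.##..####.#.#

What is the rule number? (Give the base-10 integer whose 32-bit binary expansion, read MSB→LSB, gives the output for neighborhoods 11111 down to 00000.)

  nb #####: next=#  (t=7,i=22, bit31=1)
  nb ####.: next=#  (t=2,i=1, bit30=1)
  nb ###.#: next=#  (t=0,i=7, bit29=1)
  nb ###..: next=.  (t=0,i=13, bit28=0)
  nb ##.##: next=#  (t=2,i=21, bit27=1)
  nb ##.#.: next=#  (t=0,i=8, bit26=1)
  nb ##..#: next=.  (t=2,i=3, bit25=0)
  nb ##...: next=#  (t=0,i=2, bit24=1)
  nb #.###: next=#  (t=0,i=11, bit23=1)
  nb #.##.: next=.  (t=2,i=9, bit22=0)
  nb #.#.#: next=#  (t=0,i=9, bit21=1)
  nb #.#..: next=.  (t=1,i=11, bit20=0)
  nb #..##: next=#  (t=1,i=13, bit19=1)
  nb #..#.: next=.  (t=1,i=4, bit18=0)
  nb #...#: next=.  (t=0,i=3, bit17=0)
  nb #....: next=#  (t=0,i=15, bit16=1)
  nb .####: next=.  (t=2,i=0, bit15=0)
  nb .###.: next=.  (t=0,i=6, bit14=0)
  nb .##.#: next=#  (t=2,i=20, bit13=1)
  nb .##..: next=.  (t=0,i=1, bit12=0)
  nb .#.##: next=.  (t=0,i=10, bit11=0)
  nb .#.#.: next=.  (t=2,i=6, bit10=0)
  nb .#..#: next=.  (t=1,i=3, bit9=0)
  nb .#...: next=.  (t=1,i=21, bit8=0)
  nb ..###: next=#  (t=0,i=5, bit7=1)
  nb ..##.: next=.  (t=0,i=0, bit6=0)
  nb ..#.#: next=#  (t=1,i=5, bit5=1)
  nb ..#..: next=#  (t=1,i=2, bit4=1)
  nb ...##: next=.  (t=0,i=4, bit3=0)
  nb ...#.: next=#  (t=1,i=1, bit2=1)
  nb ....#: next=#  (t=0,i=16, bit1=1)
  nb .....: next=#  (t=9,i=16, bit0=1)
  bits 11101101101010010010000010110111 = 3987284151

3987284151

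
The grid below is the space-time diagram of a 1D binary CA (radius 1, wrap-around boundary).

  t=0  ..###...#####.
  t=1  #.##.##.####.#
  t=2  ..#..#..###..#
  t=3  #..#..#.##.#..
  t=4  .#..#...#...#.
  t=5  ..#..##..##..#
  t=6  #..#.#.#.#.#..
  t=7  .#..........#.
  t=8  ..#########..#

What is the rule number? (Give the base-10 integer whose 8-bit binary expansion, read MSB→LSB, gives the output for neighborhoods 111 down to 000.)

  ###|#  b7=1 t=0,i=3
  ##.|.  b6=0 t=0,i=4
  #.#|.  b5=0 t=1,i=1
  #..|#  b4=1 t=0,i=5
  .##|#  b3=1 t=0,i=2
  .#.|.  b2=0 t=2,i=2
  ..#|.  b1=0 t=0,i=1
  ...|#  b0=1 t=0,i=0
  bits 10011001 = 153

153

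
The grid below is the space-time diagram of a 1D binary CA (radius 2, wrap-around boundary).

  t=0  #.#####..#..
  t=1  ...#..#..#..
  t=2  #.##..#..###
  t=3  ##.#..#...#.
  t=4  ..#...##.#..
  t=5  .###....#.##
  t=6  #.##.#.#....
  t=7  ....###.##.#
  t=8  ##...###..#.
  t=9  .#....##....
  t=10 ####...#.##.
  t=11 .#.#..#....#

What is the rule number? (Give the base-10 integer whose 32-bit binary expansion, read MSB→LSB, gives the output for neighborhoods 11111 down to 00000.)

1008850197

  #####|.  b31=0 t=0,i=4
  ####.|.  b30=0 t=0,i=5
  ###.#|#  b29=1 t=2,i=0
  ###..|#  b28=1 t=0,i=6
  ##.##|#  b27=1 t=2,i=1
  ##.#.|#  b26=1 t=3,i=2
  ##..#|.  b25=0 t=0,i=7
  ##...|.  b24=0 t=5,i=4
  #.###|.  b23=0 t=0,i=2
  #.##.|.  b22=0 t=2,i=2
  #.#.#|#  b21=1 t=6,i=5
  #.#..|.  b20=0 t=3,i=3
  #..##|.  b19=0 t=2,i=8
  #..#.|.  b18=0 t=0,i=8
  #...#|.  b17=0 t=3,i=8
  #....|#  b16=1 t=1,i=11
  .####|#  b15=1 t=0,i=3
  .###.|#  b14=1 t=5,i=2
  .##.#|.  b13=0 t=3,i=1
  .##..|#  b12=1 t=2,i=3
  .#.##|.  b11=0 t=0,i=1
  .#.#.|#  b10=1 t=6,i=6
  .#..#|.  b9=0 t=0,i=10
  .#...|#  b8=1 t=1,i=10
  ..###|.  b7=0 t=2,i=9
  ..##.|.  b6=0 t=4,i=6
  ..#.#|.  b5=0 t=0,i=0
  ..#..|#  b4=1 t=0,i=9
  ...##|.  b3=0 t=4,i=5
  ...#.|#  b2=1 t=1,i=2
  ....#|.  b1=0 t=1,i=1
  .....|#  b0=1 t=1,i=0
  bits 00111100001000011101010100010101 = 1008850197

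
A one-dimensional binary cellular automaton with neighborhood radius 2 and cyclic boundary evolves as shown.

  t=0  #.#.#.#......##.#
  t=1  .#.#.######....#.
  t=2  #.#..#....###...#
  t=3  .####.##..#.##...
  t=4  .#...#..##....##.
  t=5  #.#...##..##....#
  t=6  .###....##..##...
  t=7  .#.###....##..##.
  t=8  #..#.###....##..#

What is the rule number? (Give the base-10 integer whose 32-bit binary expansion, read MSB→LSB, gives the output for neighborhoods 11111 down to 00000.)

530384769

  ##### -> .   bit 31 = 0  t=1,i=7
  ####. -> .   bit 30 = 0  t=1,i=9
  ###.# -> .   bit 29 = 0  t=3,i=4
  ###.. -> #   bit 28 = 1  t=1,i=10
  ##.## -> #   bit 27 = 1  t=0,i=15
  ##.#. -> #   bit 26 = 1  t=0,i=1
  ##..# -> #   bit 25 = 1  t=3,i=8
  ##... -> #   bit 24 = 1  t=1,i=11
  #.### -> #   bit 23 = 1  t=1,i=5
  #.##. -> .   bit 22 = 0  t=0,i=16
  #.#.# -> .   bit 21 = 0  t=0,i=2
  #.#.. -> #   bit 20 = 1  t=0,i=6
  #..## -> #   bit 19 = 1  t=4,i=7
  #..#. -> #   bit 18 = 1  t=1,i=0
  #...# -> .   bit 17 = 0  t=2,i=14
  #.... -> #   bit 16 = 1  t=0,i=8
  .#### -> .   bit 15 = 0  t=1,i=6
  .###. -> .   bit 14 = 0  t=2,i=11
  .##.# -> .   bit 13 = 0  t=0,i=0
  .##.. -> .   bit 12 = 0  t=3,i=7
  .#.## -> .   bit 11 = 0  t=1,i=4
  .#.#. -> #   bit 10 = 1  t=0,i=3
  .#..# -> #   bit 9 = 1  t=1,i=16
  .#... -> #   bit 8 = 1  t=0,i=7
  ..### -> #   bit 7 = 1  t=2,i=10
  ..##. -> .   bit 6 = 0  t=0,i=13
  ..#.# -> .   bit 5 = 0  t=1,i=1
  ..#.. -> .   bit 4 = 0  t=1,i=15
  ...## -> .   bit 3 = 0  t=0,i=12
  ...#. -> .   bit 2 = 0  t=1,i=14
  ....# -> .   bit 1 = 0  t=0,i=11
  ..... -> #   bit 0 = 1  t=0,i=9
  bits 00011111100111010000011110000001 = 530384769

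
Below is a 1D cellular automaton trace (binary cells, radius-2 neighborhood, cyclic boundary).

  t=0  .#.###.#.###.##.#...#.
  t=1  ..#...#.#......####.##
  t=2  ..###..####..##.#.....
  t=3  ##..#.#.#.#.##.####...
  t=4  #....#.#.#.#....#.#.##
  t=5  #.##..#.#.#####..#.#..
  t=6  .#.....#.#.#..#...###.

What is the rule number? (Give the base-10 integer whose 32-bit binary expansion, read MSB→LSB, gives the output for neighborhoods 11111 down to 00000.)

337350490

  #####|.  b31=0 t=5,i=12
  ####.|.  b30=0 t=1,i=17
  ###.#|.  b29=0 t=0,i=5
  ###..|#  b28=1 t=2,i=4
  ##.##|.  b27=0 t=0,i=12
  ##.#.|#  b26=1 t=0,i=6
  ##..#|.  b25=0 t=1,i=0
  ##...|.  b24=0 t=3,i=19
  #.###|.  b23=0 t=0,i=3
  #.##.|.  b22=0 t=0,i=13
  #.#.#|.  b21=0 t=0,i=7
  #.#..|#  b20=1 t=0,i=16
  #..##|#  b19=1 t=2,i=6
  #..#.|.  b18=0 t=0,i=0
  #...#|#  b17=1 t=0,i=18
  #....|#  b16=1 t=1,i=10
  .####|#  b15=1 t=1,i=16
  .###.|.  b14=0 t=0,i=4
  .##.#|.  b13=0 t=0,i=14
  .##..|.  b12=0 t=1,i=21
  .#.##|#  b11=1 t=0,i=2
  .#.#.|#  b10=1 t=1,i=7
  .#..#|#  b9=1 t=0,i=21
  .#...|#  b8=1 t=0,i=17
  ..###|.  b7=0 t=1,i=15
  ..##.|#  b6=1 t=2,i=13
  ..#.#|.  b5=0 t=0,i=1
  ..#..|#  b4=1 t=0,i=20
  ...##|#  b3=1 t=1,i=14
  ...#.|.  b2=0 t=0,i=19
  ....#|#  b1=1 t=1,i=13
  .....|.  b0=0 t=1,i=11
  bits 00010100000110111000111101011010 = 337350490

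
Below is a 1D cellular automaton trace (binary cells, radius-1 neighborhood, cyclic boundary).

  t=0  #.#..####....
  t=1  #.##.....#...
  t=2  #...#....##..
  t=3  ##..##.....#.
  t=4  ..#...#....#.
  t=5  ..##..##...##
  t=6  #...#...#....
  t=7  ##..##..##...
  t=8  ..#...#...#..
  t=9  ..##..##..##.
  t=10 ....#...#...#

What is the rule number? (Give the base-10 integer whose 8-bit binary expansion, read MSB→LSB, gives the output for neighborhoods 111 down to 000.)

  [7] ### => .  t=0,i=6
  [6] ##. => .  t=0,i=8
  [5] #.# => .  t=0,i=1
  [4] #.. => #  t=0,i=3
  [3] .## => .  t=0,i=5
  [2] .#. => #  t=0,i=0
  [1] ..# => .  t=0,i=4
  [0] ... => .  t=0,i=10
  bits 00010100 = 20

20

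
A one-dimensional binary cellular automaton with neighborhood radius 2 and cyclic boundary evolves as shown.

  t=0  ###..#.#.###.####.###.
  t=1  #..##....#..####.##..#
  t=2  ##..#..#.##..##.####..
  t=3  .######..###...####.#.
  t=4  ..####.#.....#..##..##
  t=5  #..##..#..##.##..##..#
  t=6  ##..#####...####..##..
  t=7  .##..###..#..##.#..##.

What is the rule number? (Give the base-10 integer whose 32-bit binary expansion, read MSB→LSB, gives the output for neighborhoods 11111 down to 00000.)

3403059731

  ##### -> #   bit 31 = 1  t=3,i=3
  ####. -> #   bit 30 = 1  t=0,i=15
  ###.# -> .   bit 29 = 0  t=0,i=11
  ###.. -> .   bit 28 = 0  t=0,i=2
  ##.## -> #   bit 27 = 1  t=0,i=12
  ##.#. -> .   bit 26 = 0  t=3,i=19
  ##..# -> #   bit 25 = 1  t=0,i=3
  ##... -> .   bit 24 = 0  t=1,i=5
  #.### -> #   bit 23 = 1  t=0,i=0
  #.##. -> #   bit 22 = 1  t=1,i=17
  #.#.# -> .   bit 21 = 0  t=0,i=7
  #.#.. -> #   bit 20 = 1  t=3,i=20
  #..## -> .   bit 19 = 0  t=1,i=2
  #..#. -> #   bit 18 = 1  t=0,i=4
  #...# -> #   bit 17 = 1  t=3,i=13
  #.... -> .   bit 16 = 0  t=1,i=6
  .#### -> #   bit 15 = 1  t=0,i=14
  .###. -> .   bit 14 = 0  t=0,i=1
  .##.# -> .   bit 13 = 0  t=2,i=14
  .##.. -> #   bit 12 = 1  t=1,i=0
  .#.## -> .   bit 11 = 0  t=0,i=8
  .#.#. -> .   bit 10 = 0  t=0,i=6
  .#..# -> #   bit 9 = 1  t=1,i=10
  .#... -> .   bit 8 = 0  t=4,i=8
  ..### -> .   bit 7 = 0  t=1,i=12
  ..##. -> .   bit 6 = 0  t=1,i=3
  ..#.# -> .   bit 5 = 0  t=0,i=5
  ..#.. -> #   bit 4 = 1  t=1,i=9
  ...## -> .   bit 3 = 0  t=3,i=14
  ...#. -> .   bit 2 = 0  t=1,i=8
  ....# -> #   bit 1 = 1  t=1,i=7
  ..... -> #   bit 0 = 1  t=4,i=10
  bits 11001010110101101001001000010011 = 3403059731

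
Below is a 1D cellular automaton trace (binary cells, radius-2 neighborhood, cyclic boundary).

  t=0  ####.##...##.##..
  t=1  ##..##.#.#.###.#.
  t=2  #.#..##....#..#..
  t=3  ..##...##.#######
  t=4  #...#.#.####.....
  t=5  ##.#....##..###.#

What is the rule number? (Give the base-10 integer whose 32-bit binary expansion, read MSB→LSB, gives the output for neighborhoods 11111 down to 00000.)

265659293

  ##### -> .   bit 31 = 0  t=3,i=12
  ####. -> .   bit 30 = 0  t=0,i=2
  ###.# -> .   bit 29 = 0  t=0,i=3
  ###.. -> .   bit 28 = 0  t=3,i=16
  ##.## -> #   bit 27 = 1  t=0,i=4
  ##.#. -> #   bit 26 = 1  t=1,i=6
  ##..# -> #   bit 25 = 1  t=0,i=15
  ##... -> #   bit 24 = 1  t=0,i=7
  #.### -> #   bit 23 = 1  t=1,i=11
  #.##. -> #   bit 22 = 1  t=0,i=5
  #.#.# -> .   bit 21 = 0  t=1,i=7
  #.#.. -> #   bit 20 = 1  t=2,i=2
  #..## -> .   bit 19 = 0  t=0,i=16
  #..#. -> #   bit 18 = 1  t=2,i=13
  #...# -> .   bit 17 = 0  t=0,i=8
  #.... -> #   bit 16 = 1  t=2,i=8
  .#### -> #   bit 15 = 1  t=0,i=1
  .###. -> .   bit 14 = 0  t=1,i=12
  .##.# -> #   bit 13 = 1  t=0,i=11
  .##.. -> .   bit 12 = 0  t=0,i=6
  .#.## -> .   bit 11 = 0  t=1,i=10
  .#.#. -> .   bit 10 = 0  t=1,i=8
  .#..# -> #   bit 9 = 1  t=2,i=3
  .#... -> #   bit 8 = 1  t=4,i=1
  ..### -> #   bit 7 = 1  t=0,i=0
  ..##. -> .   bit 6 = 0  t=0,i=10
  ..#.# -> .   bit 5 = 0  t=2,i=0
  ..#.. -> #   bit 4 = 1  t=2,i=11
  ...## -> #   bit 3 = 1  t=0,i=9
  ...#. -> #   bit 2 = 1  t=2,i=10
  ....# -> .   bit 1 = 0  t=2,i=9
  ..... -> #   bit 0 = 1  t=4,i=14
  bits 00001111110101011010001110011101 = 265659293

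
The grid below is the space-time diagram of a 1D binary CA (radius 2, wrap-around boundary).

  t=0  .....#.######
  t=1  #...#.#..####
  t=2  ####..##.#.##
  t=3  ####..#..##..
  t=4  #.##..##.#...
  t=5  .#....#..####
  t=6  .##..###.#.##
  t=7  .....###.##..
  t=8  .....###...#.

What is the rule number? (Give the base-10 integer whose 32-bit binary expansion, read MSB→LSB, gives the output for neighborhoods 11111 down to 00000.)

4046605268

  #####|#  b31=1 t=0,i=9
  ####.|#  b30=1 t=0,i=11
  ###.#|#  b29=1 t=5,i=12
  ###..|#  b28=1 t=0,i=12
  ##.##|.  b27=0 t=6,i=0
  ##.#.|.  b26=0 t=2,i=8
  ##..#|.  b25=0 t=2,i=4
  ##...|#  b24=1 t=0,i=0
  #.###|.  b23=0 t=0,i=7
  #.##.|.  b22=0 t=4,i=2
  #.#.#|#  b21=1 t=2,i=9
  #.#..|#  b20=1 t=1,i=6
  #..##|.  b19=0 t=1,i=8
  #..#.|.  b18=0 t=3,i=5
  #...#|#  b17=1 t=1,i=2
  #....|.  b16=0 t=0,i=1
  .####|.  b15=0 t=0,i=8
  .###.|#  b14=1 t=6,i=6
  .##.#|.  b13=0 t=2,i=7
  .##..|.  b12=0 t=3,i=10
  .#.##|#  b11=1 t=0,i=6
  .#.#.|.  b10=0 t=1,i=5
  .#..#|#  b9=1 t=1,i=7
  .#...|#  b8=1 t=4,i=10
  ..###|#  b7=1 t=1,i=9
  ..##.|#  b6=1 t=2,i=6
  ..#.#|.  b5=0 t=0,i=5
  ..#..|#  b4=1 t=3,i=6
  ...##|.  b3=0 t=7,i=4
  ...#.|#  b2=1 t=0,i=4
  ....#|.  b1=0 t=0,i=3
  .....|.  b0=0 t=0,i=2
  bits 11110001001100100100101111010100 = 4046605268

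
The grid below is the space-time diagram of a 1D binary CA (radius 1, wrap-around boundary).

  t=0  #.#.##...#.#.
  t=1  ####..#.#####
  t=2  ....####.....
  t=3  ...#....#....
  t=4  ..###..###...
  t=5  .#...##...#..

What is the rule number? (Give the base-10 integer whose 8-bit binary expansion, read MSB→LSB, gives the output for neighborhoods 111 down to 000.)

54

  ### -> .   bit 7 = 0  t=1,i=0
  ##. -> .   bit 6 = 0  t=0,i=5
  #.# -> #   bit 5 = 1  t=0,i=1
  #.. -> #   bit 4 = 1  t=0,i=6
  .## -> .   bit 3 = 0  t=0,i=4
  .#. -> #   bit 2 = 1  t=0,i=0
  ..# -> #   bit 1 = 1  t=0,i=8
  ... -> .   bit 0 = 0  t=0,i=7
  bits 00110110 = 54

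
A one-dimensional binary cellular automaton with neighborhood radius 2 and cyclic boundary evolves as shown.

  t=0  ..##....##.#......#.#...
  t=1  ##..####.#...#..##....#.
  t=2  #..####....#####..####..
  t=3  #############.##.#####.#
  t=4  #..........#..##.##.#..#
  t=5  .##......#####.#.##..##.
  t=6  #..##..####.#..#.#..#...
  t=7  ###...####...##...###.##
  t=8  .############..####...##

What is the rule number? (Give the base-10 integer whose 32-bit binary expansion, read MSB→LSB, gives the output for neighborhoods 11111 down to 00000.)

1374659230

  nb #####: next=.  (t=2,i=13, bit31=0)
  nb ####.: next=#  (t=1,i=6, bit30=1)
  nb ###.#: next=.  (t=1,i=7, bit29=0)
  nb ###..: next=#  (t=2,i=6, bit28=1)
  nb ##.##: next=.  (t=3,i=13, bit27=0)
  nb ##.#.: next=.  (t=0,i=10, bit26=0)
  nb ##..#: next=.  (t=1,i=2, bit25=0)
  nb ##...: next=#  (t=0,i=4, bit24=1)
  nb #.###: next=#  (t=3,i=17, bit23=1)
  nb #.##.: next=#  (t=1,i=0, bit22=1)
  nb #.#.#: next=#  (t=5,i=15, bit21=1)
  nb #.#..: next=.  (t=0,i=11, bit20=0)
  nb #..##: next=#  (t=1,i=3, bit19=1)
  nb #..#.: next=#  (t=2,i=23, bit18=1)
  nb #...#: next=#  (t=1,i=11, bit17=1)
  nb #....: next=#  (t=0,i=5, bit16=1)
  nb .####: next=#  (t=1,i=5, bit15=1)
  nb .###.: next=.  (t=7,i=19, bit14=0)
  nb .##.#: next=#  (t=0,i=9, bit13=1)
  nb .##..: next=.  (t=0,i=3, bit12=0)
  nb .#.##: next=.  (t=1,i=23, bit11=0)
  nb .#.#.: next=.  (t=0,i=19, bit10=0)
  nb .#..#: next=#  (t=1,i=14, bit9=1)
  nb .#...: next=.  (t=0,i=12, bit8=0)
  nb ..###: next=#  (t=1,i=4, bit7=1)
  nb ..##.: next=.  (t=0,i=2, bit6=0)
  nb ..#.#: next=.  (t=0,i=18, bit5=0)
  nb ..#..: next=#  (t=1,i=13, bit4=1)
  nb ...##: next=#  (t=0,i=1, bit3=1)
  nb ...#.: next=#  (t=0,i=17, bit2=1)
  nb ....#: next=#  (t=0,i=0, bit1=1)
  nb .....: next=.  (t=0,i=14, bit0=0)
  bits 01010001111011111010001010011110 = 1374659230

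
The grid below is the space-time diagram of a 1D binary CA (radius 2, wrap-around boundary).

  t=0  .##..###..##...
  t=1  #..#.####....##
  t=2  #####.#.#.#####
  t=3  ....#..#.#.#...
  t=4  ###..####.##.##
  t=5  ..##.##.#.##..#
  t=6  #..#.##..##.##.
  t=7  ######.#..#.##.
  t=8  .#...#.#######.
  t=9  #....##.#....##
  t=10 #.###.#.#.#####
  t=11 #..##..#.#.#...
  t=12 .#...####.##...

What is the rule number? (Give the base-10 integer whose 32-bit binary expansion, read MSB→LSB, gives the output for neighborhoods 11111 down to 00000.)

  ##### -> .   bit 31 = 0  t=2,i=0
  ####. -> .   bit 30 = 0  t=1,i=7
  ###.# -> #   bit 29 = 1  t=2,i=4
  ###.. -> #   bit 28 = 1  t=0,i=7
  ##.## -> .   bit 27 = 0  t=4,i=9
  ##.#. -> .   bit 26 = 0  t=2,i=5
  ##..# -> #   bit 25 = 1  t=0,i=3
  ##... -> .   bit 24 = 0  t=0,i=12
  #.### -> .   bit 23 = 0  t=1,i=5
  #.##. -> #   bit 22 = 1  t=4,i=10
  #.#.# -> .   bit 21 = 0  t=2,i=6
  #.#.. -> #   bit 20 = 1  t=3,i=11
  #..## -> .   bit 19 = 0  t=0,i=4
  #..#. -> #   bit 18 = 1  t=1,i=2
  #...# -> .   bit 17 = 0  t=8,i=3
  #.... -> #   bit 16 = 1  t=0,i=13
  .#### -> #   bit 15 = 1  t=1,i=6
  .###. -> #   bit 14 = 1  t=0,i=6
  .##.# -> #   bit 13 = 1  t=4,i=11
  .##.. -> .   bit 12 = 0  t=0,i=2
  .#.## -> #   bit 11 = 1  t=1,i=4
  .#.#. -> #   bit 10 = 1  t=2,i=7
  .#..# -> #   bit 9 = 1  t=3,i=5
  .#... -> .   bit 8 = 0  t=3,i=12
  ..### -> #   bit 7 = 1  t=0,i=5
  ..##. -> .   bit 6 = 0  t=0,i=1
  ..#.# -> #   bit 5 = 1  t=1,i=3
  ..#.. -> .   bit 4 = 0  t=3,i=4
  ...## -> #   bit 3 = 1  t=0,i=0
  ...#. -> .   bit 2 = 0  t=3,i=3
  ....# -> #   bit 1 = 1  t=0,i=14
  ..... -> #   bit 0 = 1  t=3,i=0
  bits 00110010010101011110111010101011 = 844492459

844492459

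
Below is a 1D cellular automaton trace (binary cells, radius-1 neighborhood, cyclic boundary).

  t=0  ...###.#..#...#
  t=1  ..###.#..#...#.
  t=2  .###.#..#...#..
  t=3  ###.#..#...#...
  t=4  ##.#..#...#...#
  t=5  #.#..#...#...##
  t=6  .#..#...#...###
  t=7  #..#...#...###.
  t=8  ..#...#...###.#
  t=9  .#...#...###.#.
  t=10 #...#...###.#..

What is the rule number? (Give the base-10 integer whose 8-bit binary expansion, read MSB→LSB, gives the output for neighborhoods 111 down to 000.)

  ### -> #   bit 7 = 1  t=0,i=4
  ##. -> .   bit 6 = 0  t=0,i=5
  #.# -> #   bit 5 = 1  t=0,i=6
  #.. -> .   bit 4 = 0  t=0,i=0
  .## -> #   bit 3 = 1  t=0,i=3
  .#. -> .   bit 2 = 0  t=0,i=7
  ..# -> #   bit 1 = 1  t=0,i=2
  ... -> .   bit 0 = 0  t=0,i=1
  bits 10101010 = 170

170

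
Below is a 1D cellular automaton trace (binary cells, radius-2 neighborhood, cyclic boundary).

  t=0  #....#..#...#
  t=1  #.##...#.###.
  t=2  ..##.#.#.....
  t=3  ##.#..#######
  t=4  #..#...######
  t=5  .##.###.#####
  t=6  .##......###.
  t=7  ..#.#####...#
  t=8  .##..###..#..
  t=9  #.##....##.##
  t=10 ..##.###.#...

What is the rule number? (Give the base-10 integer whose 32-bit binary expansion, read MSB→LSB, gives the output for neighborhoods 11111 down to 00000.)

  ##### -> #   bit 31 = 1  t=3,i=8
  ####. -> #   bit 30 = 1  t=3,i=0
  ###.# -> .   bit 29 = 0  t=1,i=11
  ###.. -> .   bit 28 = 0  t=4,i=0
  ##.## -> .   bit 27 = 0  t=5,i=0
  ##.#. -> .   bit 26 = 0  t=1,i=12
  ##..# -> #   bit 25 = 1  t=4,i=1
  ##... -> .   bit 24 = 0  t=0,i=1
  #.### -> .   bit 23 = 0  t=1,i=9
  #.##. -> #   bit 22 = 1  t=1,i=2
  #.#.# -> .   bit 21 = 0  t=1,i=0
  #.#.. -> #   bit 20 = 1  t=2,i=7
  #..## -> .   bit 19 = 0  t=3,i=5
  #..#. -> #   bit 18 = 1  t=0,i=7
  #...# -> #   bit 17 = 1  t=0,i=10
  #.... -> #   bit 16 = 1  t=0,i=2
  .#### -> #   bit 15 = 1  t=3,i=7
  .###. -> .   bit 14 = 0  t=1,i=10
  .##.# -> #   bit 13 = 1  t=2,i=3
  .##.. -> #   bit 12 = 1  t=0,i=0
  .#.## -> .   bit 11 = 0  t=1,i=1
  .#.#. -> #   bit 10 = 1  t=2,i=6
  .#..# -> .   bit 9 = 0  t=0,i=6
  .#... -> #   bit 8 = 1  t=0,i=9
  ..### -> .   bit 7 = 0  t=3,i=6
  ..##. -> .   bit 6 = 0  t=0,i=12
  ..#.# -> #   bit 5 = 1  t=1,i=7
  ..#.. -> .   bit 4 = 0  t=0,i=5
  ...## -> #   bit 3 = 1  t=0,i=11
  ...#. -> .   bit 2 = 0  t=0,i=4
  ....# -> #   bit 1 = 1  t=0,i=3
  ..... -> #   bit 0 = 1  t=2,i=10
  bits 11000010010101111011010100101011 = 3260527915

3260527915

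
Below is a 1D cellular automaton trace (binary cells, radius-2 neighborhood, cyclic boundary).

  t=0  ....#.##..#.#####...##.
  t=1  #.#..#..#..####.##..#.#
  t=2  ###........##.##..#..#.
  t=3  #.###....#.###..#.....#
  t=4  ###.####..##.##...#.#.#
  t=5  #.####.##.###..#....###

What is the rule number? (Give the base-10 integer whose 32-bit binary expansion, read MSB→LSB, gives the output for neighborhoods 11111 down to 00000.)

  nb #####: next=#  (t=0,i=14, bit31=1)
  nb ####.: next=.  (t=0,i=15, bit30=0)
  nb ###.#: next=#  (t=1,i=14, bit29=1)
  nb ###..: next=#  (t=0,i=16, bit28=1)
  nb ##.##: next=#  (t=1,i=15, bit27=1)
  nb ##.#.: next=#  (t=1,i=1, bit26=1)
  nb ##..#: next=#  (t=0,i=8, bit25=1)
  nb ##...: next=#  (t=0,i=17, bit24=1)
  nb #.###: next=#  (t=0,i=12, bit23=1)
  nb #.##.: next=.  (t=0,i=6, bit22=0)
  nb #.#.#: next=#  (t=4,i=20, bit21=1)
  nb #.#..: next=#  (t=1,i=2, bit20=1)
  nb #..##: next=.  (t=1,i=10, bit19=0)
  nb #..#.: next=.  (t=0,i=9, bit18=0)
  nb #...#: next=.  (t=0,i=18, bit17=0)
  nb #....: next=#  (t=0,i=0, bit16=1)
  nb .####: next=#  (t=0,i=13, bit15=1)
  nb .###.: next=.  (t=2,i=1, bit14=0)
  nb .##.#: next=#  (t=1,i=0, bit13=1)
  nb .##..: next=.  (t=0,i=7, bit12=0)
  nb .#.##: next=#  (t=0,i=5, bit11=1)
  nb .#.#.: next=.  (t=4,i=19, bit10=0)
  nb .#..#: next=.  (t=1,i=3, bit9=0)
  nb .#...: next=.  (t=3,i=17, bit8=0)
  nb ..###: next=#  (t=1,i=11, bit7=1)
  nb ..##.: next=#  (t=0,i=20, bit6=1)
  nb ..#.#: next=.  (t=0,i=4, bit5=0)
  nb ..#..: next=.  (t=1,i=5, bit4=0)
  nb ...##: next=.  (t=0,i=19, bit3=0)
  nb ...#.: next=.  (t=0,i=3, bit2=0)
  nb ....#: next=#  (t=0,i=2, bit1=1)
  nb .....: next=.  (t=0,i=1, bit0=0)
  bits 10111111101100011010100011000010 = 3216091330

3216091330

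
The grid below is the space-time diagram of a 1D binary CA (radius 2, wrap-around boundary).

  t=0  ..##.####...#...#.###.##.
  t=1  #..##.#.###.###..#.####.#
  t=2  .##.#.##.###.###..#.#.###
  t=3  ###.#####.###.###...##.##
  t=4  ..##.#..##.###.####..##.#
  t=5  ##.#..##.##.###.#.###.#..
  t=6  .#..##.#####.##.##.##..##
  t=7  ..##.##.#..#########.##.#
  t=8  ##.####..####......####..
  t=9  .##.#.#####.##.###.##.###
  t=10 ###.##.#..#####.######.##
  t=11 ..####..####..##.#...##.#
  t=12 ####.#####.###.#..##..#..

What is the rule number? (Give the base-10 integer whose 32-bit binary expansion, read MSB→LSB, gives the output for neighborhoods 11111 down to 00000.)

  ##### -> .   bit 31 = 0  t=3,i=0
  ####. -> .   bit 30 = 0  t=0,i=7
  ###.# -> #   bit 29 = 1  t=0,i=20
  ###.. -> #   bit 28 = 1  t=0,i=8
  ##.## -> #   bit 27 = 1  t=0,i=4
  ##.#. -> .   bit 26 = 0  t=1,i=5
  ##..# -> #   bit 25 = 1  t=1,i=1
  ##... -> #   bit 24 = 1  t=0,i=9
  #.### -> .   bit 23 = 0  t=0,i=5
  #.##. -> #   bit 22 = 1  t=0,i=22
  #.#.# -> #   bit 21 = 1  t=1,i=6
  #.#.. -> .   bit 20 = 0  t=4,i=5
  #..## -> #   bit 19 = 1  t=1,i=2
  #..#. -> .   bit 18 = 0  t=1,i=16
  #...# -> #   bit 17 = 1  t=0,i=0
  #.... -> .   bit 16 = 0  t=8,i=14
  .#### -> #   bit 15 = 1  t=0,i=6
  .###. -> #   bit 14 = 1  t=0,i=19
  .##.# -> #   bit 13 = 1  t=0,i=3
  .##.. -> .   bit 12 = 0  t=0,i=23
  .#.## -> #   bit 11 = 1  t=0,i=17
  .#.#. -> .   bit 10 = 0  t=2,i=19
  .#..# -> #   bit 9 = 1  t=4,i=0
  .#... -> #   bit 8 = 1  t=0,i=13
  ..### -> #   bit 7 = 1  t=7,i=11
  ..##. -> .   bit 6 = 0  t=0,i=2
  ..#.# -> .   bit 5 = 0  t=0,i=16
  ..#.. -> #   bit 4 = 1  t=0,i=12
  ...## -> .   bit 3 = 0  t=0,i=1
  ...#. -> .   bit 2 = 0  t=0,i=11
  ....# -> #   bit 1 = 1  t=8,i=17
  ..... -> #   bit 0 = 1  t=8,i=15
  bits 00111011011010101110101110010011 = 996862867

996862867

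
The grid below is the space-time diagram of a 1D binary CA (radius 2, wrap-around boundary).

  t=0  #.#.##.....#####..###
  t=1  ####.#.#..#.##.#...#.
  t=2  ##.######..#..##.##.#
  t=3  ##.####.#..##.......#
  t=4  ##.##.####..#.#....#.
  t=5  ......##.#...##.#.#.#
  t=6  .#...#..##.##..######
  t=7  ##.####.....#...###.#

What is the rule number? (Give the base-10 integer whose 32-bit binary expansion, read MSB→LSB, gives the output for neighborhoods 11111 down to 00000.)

3031686684

  nb #####: next=#  (t=0,i=13, bit31=1)
  nb ####.: next=.  (t=0,i=14, bit30=0)
  nb ###.#: next=#  (t=0,i=0, bit29=1)
  nb ###..: next=#  (t=0,i=15, bit28=1)
  nb ##.##: next=.  (t=2,i=2, bit27=0)
  nb ##.#.: next=#  (t=0,i=1, bit26=1)
  nb ##..#: next=.  (t=0,i=16, bit25=0)
  nb ##...: next=.  (t=0,i=6, bit24=0)
  nb #.###: next=#  (t=1,i=0, bit23=1)
  nb #.##.: next=.  (t=0,i=4, bit22=0)
  nb #.#.#: next=#  (t=0,i=2, bit21=1)
  nb #.#..: next=#  (t=1,i=7, bit20=1)
  nb #..##: next=.  (t=0,i=17, bit19=0)
  nb #..#.: next=.  (t=1,i=9, bit18=0)
  nb #...#: next=#  (t=1,i=17, bit17=1)
  nb #....: next=#  (t=0,i=7, bit16=1)
  nb .####: next=#  (t=0,i=12, bit15=1)
  nb .###.: next=#  (t=2,i=0, bit14=1)
  nb .##.#: next=.  (t=1,i=13, bit13=0)
  nb .##..: next=#  (t=0,i=5, bit12=1)
  nb .#.##: next=#  (t=0,i=3, bit11=1)
  nb .#.#.: next=#  (t=1,i=6, bit10=1)
  nb .#..#: next=#  (t=1,i=8, bit9=1)
  nb .#...: next=.  (t=1,i=16, bit8=0)
  nb ..###: next=.  (t=0,i=11, bit7=0)
  nb ..##.: next=.  (t=2,i=14, bit6=0)
  nb ..#.#: next=.  (t=1,i=10, bit5=0)
  nb ..#..: next=#  (t=2,i=11, bit4=1)
  nb ...##: next=#  (t=0,i=10, bit3=1)
  nb ...#.: next=#  (t=1,i=18, bit2=1)
  nb ....#: next=.  (t=0,i=9, bit1=0)
  nb .....: next=.  (t=0,i=8, bit0=0)
  bits 10110100101100111101111000011100 = 3031686684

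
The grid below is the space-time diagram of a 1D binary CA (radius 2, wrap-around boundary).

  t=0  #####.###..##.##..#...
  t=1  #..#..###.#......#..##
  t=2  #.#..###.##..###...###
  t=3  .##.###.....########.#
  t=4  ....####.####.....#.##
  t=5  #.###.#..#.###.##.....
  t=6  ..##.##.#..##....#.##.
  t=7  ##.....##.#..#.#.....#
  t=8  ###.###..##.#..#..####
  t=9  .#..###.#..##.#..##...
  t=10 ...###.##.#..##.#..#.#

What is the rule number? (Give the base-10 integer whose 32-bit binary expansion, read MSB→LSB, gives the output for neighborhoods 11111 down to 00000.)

  ##### -> .   bit 31 = 0  t=0,i=2
  ####. -> #   bit 30 = 1  t=0,i=3
  ###.# -> .   bit 29 = 0  t=0,i=4
  ###.. -> #   bit 28 = 1  t=0,i=8
  ##.## -> .   bit 27 = 0  t=0,i=5
  ##.#. -> #   bit 26 = 1  t=1,i=9
  ##..# -> .   bit 25 = 0  t=0,i=9
  ##... -> #   bit 24 = 1  t=2,i=16
  #.### -> #   bit 23 = 1  t=0,i=6
  #.##. -> .   bit 22 = 0  t=0,i=14
  #.#.# -> #   bit 21 = 1  t=3,i=21
  #.#.. -> #   bit 20 = 1  t=1,i=10
  #..## -> #   bit 19 = 1  t=0,i=10
  #..#. -> #   bit 18 = 1  t=0,i=17
  #...# -> #   bit 17 = 1  t=0,i=20
  #.... -> .   bit 16 = 0  t=1,i=12
  .#### -> .   bit 15 = 0  t=0,i=1
  .###. -> #   bit 14 = 1  t=0,i=7
  .##.# -> .   bit 13 = 0  t=0,i=12
  .##.. -> .   bit 12 = 0  t=0,i=15
  .#.## -> .   bit 11 = 0  t=3,i=0
  .#.#. -> .   bit 10 = 0  t=7,i=14
  .#..# -> .   bit 9 = 0  t=1,i=4
  .#... -> .   bit 8 = 0  t=0,i=19
  ..### -> #   bit 7 = 1  t=0,i=0
  ..##. -> .   bit 6 = 0  t=0,i=11
  ..#.# -> .   bit 5 = 0  t=4,i=18
  ..#.. -> .   bit 4 = 0  t=0,i=18
  ...## -> #   bit 3 = 1  t=0,i=21
  ...#. -> .   bit 2 = 0  t=1,i=16
  ....# -> #   bit 1 = 1  t=1,i=15
  ..... -> #   bit 0 = 1  t=1,i=13
  bits 01010101101111100100000010001011 = 1438531723

1438531723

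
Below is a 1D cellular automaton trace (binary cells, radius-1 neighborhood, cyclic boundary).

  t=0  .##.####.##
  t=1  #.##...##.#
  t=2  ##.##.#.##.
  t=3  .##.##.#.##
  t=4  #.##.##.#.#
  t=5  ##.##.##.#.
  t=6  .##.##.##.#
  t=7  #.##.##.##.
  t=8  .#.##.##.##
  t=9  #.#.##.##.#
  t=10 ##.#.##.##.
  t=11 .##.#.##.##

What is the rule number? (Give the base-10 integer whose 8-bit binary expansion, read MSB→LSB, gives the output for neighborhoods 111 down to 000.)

114

  nb ###: next=.  (t=0,i=5, bit7=0)
  nb ##.: next=#  (t=0,i=2, bit6=1)
  nb #.#: next=#  (t=0,i=0, bit5=1)
  nb #..: next=#  (t=1,i=4, bit4=1)
  nb .##: next=.  (t=0,i=1, bit3=0)
  nb .#.: next=.  (t=2,i=6, bit2=0)
  nb ..#: next=#  (t=1,i=6, bit1=1)
  nb ...: next=.  (t=1,i=5, bit0=0)
  bits 01110010 = 114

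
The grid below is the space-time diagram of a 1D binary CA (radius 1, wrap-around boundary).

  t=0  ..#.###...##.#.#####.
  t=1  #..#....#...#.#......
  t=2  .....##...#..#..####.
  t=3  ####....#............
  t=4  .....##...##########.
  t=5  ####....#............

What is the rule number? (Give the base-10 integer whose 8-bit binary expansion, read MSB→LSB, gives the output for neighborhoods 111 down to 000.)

  ###|.  b7=0 t=0,i=5
  ##.|.  b6=0 t=0,i=6
  #.#|#  b5=1 t=0,i=3
  #..|.  b4=0 t=0,i=7
  .##|.  b3=0 t=0,i=4
  .#.|.  b2=0 t=0,i=2
  ..#|.  b1=0 t=0,i=1
  ...|#  b0=1 t=0,i=0
  bits 00100001 = 33

33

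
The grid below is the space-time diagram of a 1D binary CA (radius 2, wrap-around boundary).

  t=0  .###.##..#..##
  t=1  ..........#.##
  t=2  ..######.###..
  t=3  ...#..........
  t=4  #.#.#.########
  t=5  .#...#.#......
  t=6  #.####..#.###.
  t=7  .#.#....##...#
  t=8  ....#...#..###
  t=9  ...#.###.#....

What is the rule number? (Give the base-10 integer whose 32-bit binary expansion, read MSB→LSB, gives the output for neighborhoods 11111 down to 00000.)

  [31] ##### => .  t=2,i=4
  [30] ####. => .  t=2,i=6
  [29] ###.# => .  t=0,i=3
  [28] ###.. => .  t=2,i=11
  [27] ##.## => .  t=0,i=0
  [26] ##.#. => #  t=4,i=1
  [25] ##..# => .  t=0,i=7
  [24] ##... => .  t=1,i=0
  [23] #.### => .  t=0,i=1
  [22] #.##. => .  t=0,i=5
  [21] #.#.# => .  t=4,i=2
  [20] #.#.. => .  t=5,i=7
  [19] #..## => .  t=0,i=11
  [18] #..#. => .  t=0,i=8
  [17] #...# => #  t=5,i=3
  [16] #.... => .  t=1,i=1
  [15] .#### => #  t=2,i=3
  [14] .###. => .  t=0,i=2
  [13] .##.# => #  t=0,i=13
  [12] .##.. => .  t=0,i=6
  [11] .#.## => #  t=1,i=11
  [10] .#.#. => .  t=4,i=3
  [9] .#..# => #  t=0,i=10
  [8] .#... => #  t=3,i=4
  [7] ..### => .  t=2,i=2
  [6] ..##. => #  t=0,i=12
  [5] ..#.# => #  t=1,i=10
  [4] ..#.. => .  t=0,i=9
  [3] ...## => .  t=2,i=1
  [2] ...#. => #  t=1,i=9
  [1] ....# => .  t=1,i=8
  [0] ..... => #  t=1,i=2
  bits 00000100000000101010101101100101 = 67283813

67283813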